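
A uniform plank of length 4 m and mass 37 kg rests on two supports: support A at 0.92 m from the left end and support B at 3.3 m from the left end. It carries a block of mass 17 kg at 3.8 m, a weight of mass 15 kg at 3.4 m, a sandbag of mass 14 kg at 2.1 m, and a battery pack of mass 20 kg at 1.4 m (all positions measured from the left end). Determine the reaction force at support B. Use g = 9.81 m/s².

R_B ≈ 628 N

Take moments about support A.
Beam weight: 37 × 9.81 = 363 N down at 2 m → arm 1.08 m, τ = 363 × 1.08 = 392 N·m clockwise.
Block: 17 × 9.81 = 166.8 N down at 3.8 m → arm 2.88 m, τ = 166.8 × 2.88 = 480.4 N·m clockwise.
Weight: 15 × 9.81 = 147.2 N down at 3.4 m → arm 2.48 m, τ = 147.2 × 2.48 = 365.1 N·m clockwise.
Sandbag: 14 × 9.81 = 137.3 N down at 2.1 m → arm 1.18 m, τ = 137.3 × 1.18 = 162 N·m clockwise.
Battery pack: 20 × 9.81 = 196.2 N down at 1.4 m → arm 0.48 m, τ = 196.2 × 0.48 = 94.18 N·m clockwise.
Net load moment about support A = 1494 N·m clockwise.
Reaction R at support B is upward at 3.3 m, arm 2.38 m → moment R × 2.38 counterclockwise.
Στ = 0 ⇒ R × 2.38 = 1494 ⇒ R = 628 N.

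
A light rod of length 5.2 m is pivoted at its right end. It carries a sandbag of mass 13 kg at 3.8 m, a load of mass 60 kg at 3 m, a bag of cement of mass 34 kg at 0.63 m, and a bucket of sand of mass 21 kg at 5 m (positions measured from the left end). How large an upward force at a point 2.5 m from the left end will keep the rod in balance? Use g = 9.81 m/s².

F ≈ 1130 N

Taking torques about the right end:
Sandbag: 13 × 9.81 = 127.5 N down at 3.8 m → arm 1.4 m, τ = 127.5 × 1.4 = 178.5 N·m counterclockwise.
Load: 60 × 9.81 = 588.6 N down at 3 m → arm 2.2 m, τ = 588.6 × 2.2 = 1295 N·m counterclockwise.
Bag of cement: 34 × 9.81 = 333.5 N down at 0.63 m → arm 4.57 m, τ = 333.5 × 4.57 = 1524 N·m counterclockwise.
Bucket of sand: 21 × 9.81 = 206 N down at 5 m → arm 0.2 m, τ = 206 × 0.2 = 41.2 N·m counterclockwise.
Net moment of the loads = 3039 N·m counterclockwise.
The upward force F acts at a point 2.5 m from the left end, arm 2.7 m, giving F × 2.7 clockwise.
Setting net torque to zero: F × 2.7 = 3039 → F = 3039 / 2.7 = 1130 N.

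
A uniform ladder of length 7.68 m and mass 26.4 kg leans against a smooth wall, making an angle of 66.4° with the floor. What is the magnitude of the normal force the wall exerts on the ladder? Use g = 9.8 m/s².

Sum moments about the foot of the ladder (the floor normal and friction both act there and drop out).
Ladder weight 26.4×9.8 = 258.7 N acts at 3.84 m along the ladder; its horizontal arm is 3.84·cos66.4° = 1.537 m → τ = 397.6 N·m clockwise.
Wall normal N acts horizontally at the top; its moment arm is the height L sinθ = 7.68·sin66.4° = 7.038 m, counterclockwise.
Balancing moments: N × 7.038 = 397.6, giving N = 56.5 N.

N_wall ≈ 56.5 N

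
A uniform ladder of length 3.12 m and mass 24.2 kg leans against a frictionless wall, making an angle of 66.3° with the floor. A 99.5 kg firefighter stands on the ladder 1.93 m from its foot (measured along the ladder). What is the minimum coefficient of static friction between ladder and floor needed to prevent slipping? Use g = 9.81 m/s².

μ_min ≈ 0.261

About the foot of the ladder:
Ladder weight 24.2×9.81 = 237.4 N acts at 1.56 m along the ladder; its horizontal arm is 1.56·cos66.3° = 0.627 m → τ = 148.8 N·m clockwise.
Firefighter: 99.5×9.81 = 976.1 N at 1.93 m → arm 0.7758 m → τ = 757.3 N·m clockwise.
Wall normal N acts horizontally at the top; its moment arm is the height L sinθ = 3.12·sin66.3° = 2.857 m, counterclockwise.
Balancing moments: N × 2.857 = 906.1, giving N = 317.2 N.
ΣFx = 0 ⇒ f = N_wall = 317.2 N. ΣFy = 0 ⇒ N_floor = 1214 N.
μ_min = f / N_floor = 317.2 / 1214 = 0.261.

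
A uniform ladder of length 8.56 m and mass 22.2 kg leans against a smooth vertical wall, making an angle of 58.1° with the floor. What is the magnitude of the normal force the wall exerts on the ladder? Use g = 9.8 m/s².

N_wall ≈ 67.7 N

Taking torques about the foot of the ladder:
Ladder weight 22.2×9.8 = 217.6 N acts at 4.28 m along the ladder; its horizontal arm is 4.28·cos58.1° = 2.262 m → τ = 492.2 N·m clockwise.
Wall normal N acts horizontally at the top; its moment arm is the height L sinθ = 8.56·sin58.1° = 7.267 m, counterclockwise.
For rotational equilibrium, N × 7.267 = 492.2, so N = 67.7 N.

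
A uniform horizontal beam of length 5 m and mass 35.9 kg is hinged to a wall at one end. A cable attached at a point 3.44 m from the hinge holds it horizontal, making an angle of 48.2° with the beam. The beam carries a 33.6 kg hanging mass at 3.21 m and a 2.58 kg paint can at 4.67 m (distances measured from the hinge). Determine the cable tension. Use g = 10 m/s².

About the hinge:
Beam weight: 35.9 × 10 = 359 N down at 2.5 m → arm 2.5 m, τ = 359 × 2.5 = 897.5 N·m clockwise.
Hanging mass: 33.6 × 10 = 336 N down at 3.21 m → arm 3.21 m, τ = 336 × 3.21 = 1079 N·m clockwise.
Paint can: 2.58 × 10 = 25.8 N down at 4.67 m → arm 4.67 m, τ = 25.8 × 4.67 = 120.5 N·m clockwise.
Total clockwise load moment = 2097 N·m.
The cable tension T acts at 3.44 m; only its component perpendicular to the beam, T sinθ, produces torque. sin 48.2° = 0.7455.
Setting net torque to zero: T × 3.44 × 0.7455 = 2097 → T = 2097 / 2.565 = 818 N.

T ≈ 818 N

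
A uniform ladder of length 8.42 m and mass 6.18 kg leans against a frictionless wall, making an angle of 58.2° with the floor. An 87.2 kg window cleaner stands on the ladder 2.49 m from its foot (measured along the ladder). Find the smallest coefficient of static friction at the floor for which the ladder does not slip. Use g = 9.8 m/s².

μ_min ≈ 0.192

Choose the foot of the ladder as the axis so the floor normal and friction both act there and drop out.
Ladder weight 6.18×9.8 = 60.56 N acts at 4.21 m along the ladder; its horizontal arm is 4.21·cos58.2° = 2.218 m → τ = 134.3 N·m clockwise.
Window cleaner: 87.2×9.8 = 854.6 N at 2.49 m → arm 1.312 m → τ = 1121 N·m clockwise.
Wall normal N acts horizontally at the top; its moment arm is the height L sinθ = 8.42·sin58.2° = 7.156 m, counterclockwise.
For rotational equilibrium, N × 7.156 = 1255, so N = 175.4 N.
ΣFx = 0 ⇒ f = N_wall = 175.4 N. ΣFy = 0 ⇒ N_floor = 915.2 N.
μ_min = f / N_floor = 175.4 / 915.2 = 0.192.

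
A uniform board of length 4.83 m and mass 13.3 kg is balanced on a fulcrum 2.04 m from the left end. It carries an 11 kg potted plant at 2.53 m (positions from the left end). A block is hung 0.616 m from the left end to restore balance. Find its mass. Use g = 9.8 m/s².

m ≈ 7.29 kg

About the fulcrum (at 2.04 m from the left end):
Beam weight: 13.3 × 9.8 = 130.3 N down at 2.415 m → arm 0.375 m, τ = 130.3 × 0.375 = 48.86 N·m clockwise.
Potted plant: 11 × 9.8 = 107.8 N down at 2.53 m → arm 0.49 m, τ = 107.8 × 0.49 = 52.82 N·m clockwise.
Net moment of known loads = 101.7 N·m clockwise.
An unknown mass m at 0.616 m has arm 1.424 m; its moment is m·g·1.424 counterclockwise.
Στ = 0 ⇒ m × 9.8 × 1.424 = 101.7 ⇒ m = 101.7 / (9.8 × 1.424) = 7.29 kg.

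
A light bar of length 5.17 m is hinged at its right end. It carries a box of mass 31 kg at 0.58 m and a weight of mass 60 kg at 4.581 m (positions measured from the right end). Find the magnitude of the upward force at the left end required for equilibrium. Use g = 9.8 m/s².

Sum moments about the right end (the unknown pivot reaction has zero arm there).
Box: 31 × 9.8 = 303.8 N down at 0.58 m → arm 0.58 m, τ = 303.8 × 0.58 = 176.2 N·m counterclockwise.
Weight: 60 × 9.8 = 588 N down at 4.581 m → arm 4.581 m, τ = 588 × 4.581 = 2694 N·m counterclockwise.
Net moment of the loads = 2870 N·m counterclockwise.
The upward force F acts at the left end, arm 5.17 m, giving F × 5.17 clockwise.
For rotational equilibrium, F × 5.17 = 2870, so F = 2870 / 5.17 = 555 N.

F ≈ 555 N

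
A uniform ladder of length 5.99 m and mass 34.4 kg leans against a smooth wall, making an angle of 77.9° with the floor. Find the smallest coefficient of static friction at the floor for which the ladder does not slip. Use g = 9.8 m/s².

μ_min ≈ 0.107

Sum moments about the foot of the ladder (the floor normal and friction both act there and drop out).
Ladder weight 34.4×9.8 = 337.1 N acts at 2.995 m along the ladder; its horizontal arm is 2.995·cos77.9° = 0.6278 m → τ = 211.6 N·m clockwise.
Wall normal N acts horizontally at the top; its moment arm is the height L sinθ = 5.99·sin77.9° = 5.857 m, counterclockwise.
Balancing moments: N × 5.857 = 211.6, giving N = 36.13 N.
ΣFx = 0 ⇒ f = N_wall = 36.13 N. ΣFy = 0 ⇒ N_floor = 337.1 N.
μ_min = f / N_floor = 36.13 / 337.1 = 0.107.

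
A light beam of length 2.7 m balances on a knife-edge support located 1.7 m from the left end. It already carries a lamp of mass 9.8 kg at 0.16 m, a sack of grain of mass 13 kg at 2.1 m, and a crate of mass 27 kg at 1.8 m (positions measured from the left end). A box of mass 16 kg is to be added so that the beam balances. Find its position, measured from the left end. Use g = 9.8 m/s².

x ≈ 2.15 m from the left end

Take moments about the knife-edge support (at 1.7 m from the left end).
Lamp: 9.8 × 9.8 = 96.04 N down at 0.16 m → arm 1.54 m, τ = 96.04 × 1.54 = 147.9 N·m counterclockwise.
Sack of grain: 13 × 9.8 = 127.4 N down at 2.1 m → arm 0.4 m, τ = 127.4 × 0.4 = 50.96 N·m clockwise.
Crate: 27 × 9.8 = 264.6 N down at 1.8 m → arm 0.1 m, τ = 264.6 × 0.1 = 26.46 N·m clockwise.
Net moment of existing loads = 70.48 N·m counterclockwise.
The box weighs 16 × 9.8 = 156.8 N and must supply an equal clockwise moment, so its lever arm about the knife-edge support is 70.48 / 156.8 = 0.449 m.
That puts it at 1.7 + 0.449 = 2.15 m from the left end.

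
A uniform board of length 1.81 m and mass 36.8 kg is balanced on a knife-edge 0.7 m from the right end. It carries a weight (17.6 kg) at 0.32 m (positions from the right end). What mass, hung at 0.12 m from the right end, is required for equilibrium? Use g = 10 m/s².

m ≈ 1.48 kg

About the knife-edge (at 0.7 m from the right end):
Beam weight: 36.8 × 10 = 368 N down at 0.905 m → arm 0.205 m, τ = 368 × 0.205 = 75.44 N·m counterclockwise.
Weight: 17.6 × 10 = 176 N down at 0.32 m → arm 0.38 m, τ = 176 × 0.38 = 66.88 N·m clockwise.
Net moment of known loads = 8.56 N·m counterclockwise.
An unknown mass m at 0.12 m has arm 0.58 m; its moment is m·g·0.58 clockwise.
Balancing moments: m × 10 × 0.58 = 8.56, giving m = 8.56 / (10 × 0.58) = 1.48 kg.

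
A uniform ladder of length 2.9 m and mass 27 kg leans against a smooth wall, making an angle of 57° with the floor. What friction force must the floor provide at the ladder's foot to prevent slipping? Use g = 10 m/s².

Choose the foot of the ladder as the axis so the floor normal and friction both act there and drop out.
Ladder weight 27×10 = 270 N acts at 1.45 m along the ladder; its horizontal arm is 1.45·cos57° = 0.7897 m → τ = 213.2 N·m clockwise.
Wall normal N acts horizontally at the top; its moment arm is the height L sinθ = 2.9·sin57° = 2.432 m, counterclockwise.
For rotational equilibrium, N × 2.432 = 213.2, so N = 87.7 N.
ΣFx = 0: friction at the foot balances the wall's push, so f = N_wall = 87.7 N.

f ≈ 87.7 N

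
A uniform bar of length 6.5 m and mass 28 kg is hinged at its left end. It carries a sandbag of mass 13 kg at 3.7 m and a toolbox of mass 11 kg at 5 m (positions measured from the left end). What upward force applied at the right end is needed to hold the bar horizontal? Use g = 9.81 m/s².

F ≈ 293 N

About the left end:
Beam weight: 28 × 9.81 = 274.7 N down at 3.25 m → arm 3.25 m, τ = 274.7 × 3.25 = 892.8 N·m clockwise.
Sandbag: 13 × 9.81 = 127.5 N down at 3.7 m → arm 3.7 m, τ = 127.5 × 3.7 = 471.8 N·m clockwise.
Toolbox: 11 × 9.81 = 107.9 N down at 5 m → arm 5 m, τ = 107.9 × 5 = 539.5 N·m clockwise.
Net moment of the loads = 1904 N·m clockwise.
The upward force F acts at the right end, arm 6.5 m, giving F × 6.5 counterclockwise.
Στ = 0 ⇒ F × 6.5 = 1904 ⇒ F = 1904 / 6.5 = 293 N.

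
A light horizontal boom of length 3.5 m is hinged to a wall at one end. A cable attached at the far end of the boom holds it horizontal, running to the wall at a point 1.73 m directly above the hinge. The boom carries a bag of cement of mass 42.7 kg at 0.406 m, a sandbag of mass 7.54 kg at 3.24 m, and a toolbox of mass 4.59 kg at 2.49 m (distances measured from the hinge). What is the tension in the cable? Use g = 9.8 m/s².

T ≈ 336 N

Take moments about the hinge.
Bag of cement: 42.7 × 9.8 = 418.5 N down at 0.406 m → arm 0.406 m, τ = 418.5 × 0.406 = 169.9 N·m clockwise.
Sandbag: 7.54 × 9.8 = 73.89 N down at 3.24 m → arm 3.24 m, τ = 73.89 × 3.24 = 239.4 N·m clockwise.
Toolbox: 4.59 × 9.8 = 44.98 N down at 2.49 m → arm 2.49 m, τ = 44.98 × 2.49 = 112 N·m clockwise.
Total clockwise load moment = 521.3 N·m.
The cable tension T acts at 3.5 m; only its component perpendicular to the boom, T sinθ, produces torque. sinθ = h/√(h²+d²) = 1.73/√(1.73²+3.5²) = 0.4431.
Στ = 0 ⇒ T × 3.5 × 0.4431 = 521.3 ⇒ T = 521.3 / 1.551 = 336 N.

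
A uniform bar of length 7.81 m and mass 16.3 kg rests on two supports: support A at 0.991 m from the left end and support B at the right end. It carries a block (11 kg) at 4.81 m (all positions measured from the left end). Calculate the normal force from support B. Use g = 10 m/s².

R_B ≈ 131 N

Sum moments about support A (its reaction then has zero moment arm).
Beam weight: 16.3 × 10 = 163 N down at 3.905 m → arm 2.914 m, τ = 163 × 2.914 = 475 N·m clockwise.
Block: 11 × 10 = 110 N down at 4.81 m → arm 3.819 m, τ = 110 × 3.819 = 420.1 N·m clockwise.
Net load moment about support A = 895.1 N·m clockwise.
Reaction R at support B is upward at 7.81 m, arm 6.819 m → moment R × 6.819 counterclockwise.
Στ = 0 ⇒ R × 6.819 = 895.1 ⇒ R = 131 N.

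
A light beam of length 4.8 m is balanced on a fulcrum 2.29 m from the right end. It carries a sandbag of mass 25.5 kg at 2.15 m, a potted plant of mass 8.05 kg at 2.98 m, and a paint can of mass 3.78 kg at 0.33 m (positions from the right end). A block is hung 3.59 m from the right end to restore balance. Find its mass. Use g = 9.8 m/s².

m ≈ 4.17 kg

Taking torques about the fulcrum (at 2.29 m from the right end):
Sandbag: 25.5 × 9.8 = 249.9 N down at 2.15 m → arm 0.14 m, τ = 249.9 × 0.14 = 34.99 N·m clockwise.
Potted plant: 8.05 × 9.8 = 78.89 N down at 2.98 m → arm 0.69 m, τ = 78.89 × 0.69 = 54.43 N·m counterclockwise.
Paint can: 3.78 × 9.8 = 37.04 N down at 0.33 m → arm 1.96 m, τ = 37.04 × 1.96 = 72.6 N·m clockwise.
Net moment of known loads = 53.16 N·m clockwise.
An unknown mass m at 3.59 m has arm 1.3 m; its moment is m·g·1.3 counterclockwise.
Balancing moments: m × 9.8 × 1.3 = 53.16, giving m = 53.16 / (9.8 × 1.3) = 4.17 kg.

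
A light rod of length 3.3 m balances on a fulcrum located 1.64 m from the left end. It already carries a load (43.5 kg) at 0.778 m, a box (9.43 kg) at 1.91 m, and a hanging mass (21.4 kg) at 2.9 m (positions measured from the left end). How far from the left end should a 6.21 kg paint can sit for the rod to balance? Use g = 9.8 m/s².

x ≈ 2.93 m from the left end

Choose the fulcrum (at 1.64 m from the left end) as the axis so the support reaction has zero arm there.
Load: 43.5 × 9.8 = 426.3 N down at 0.778 m → arm 0.862 m, τ = 426.3 × 0.862 = 367.5 N·m counterclockwise.
Box: 9.43 × 9.8 = 92.41 N down at 1.91 m → arm 0.27 m, τ = 92.41 × 0.27 = 24.95 N·m clockwise.
Hanging mass: 21.4 × 9.8 = 209.7 N down at 2.9 m → arm 1.26 m, τ = 209.7 × 1.26 = 264.2 N·m clockwise.
Net moment of existing loads = 78.35 N·m counterclockwise.
The paint can weighs 6.21 × 9.8 = 60.86 N and must supply an equal clockwise moment, so its lever arm about the fulcrum is 78.35 / 60.86 = 1.29 m.
That puts it at 1.64 + 1.29 = 2.93 m from the left end.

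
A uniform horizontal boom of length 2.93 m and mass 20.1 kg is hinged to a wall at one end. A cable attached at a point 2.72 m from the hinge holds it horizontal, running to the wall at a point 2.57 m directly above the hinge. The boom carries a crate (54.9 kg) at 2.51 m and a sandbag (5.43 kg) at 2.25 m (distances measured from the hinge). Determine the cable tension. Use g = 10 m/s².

Sum moments about the hinge (the unknown hinge reaction has zero arm there).
Beam weight: 20.1 × 10 = 201 N down at 1.465 m → arm 1.465 m, τ = 201 × 1.465 = 294.5 N·m clockwise.
Crate: 54.9 × 10 = 549 N down at 2.51 m → arm 2.51 m, τ = 549 × 2.51 = 1378 N·m clockwise.
Sandbag: 5.43 × 10 = 54.3 N down at 2.25 m → arm 2.25 m, τ = 54.3 × 2.25 = 122.2 N·m clockwise.
Total clockwise load moment = 1795 N·m.
The cable tension T acts at 2.72 m; only its component perpendicular to the boom, T sinθ, produces torque. sinθ = h/√(h²+d²) = 2.57/√(2.57²+2.72²) = 0.6868.
Setting net torque to zero: T × 2.72 × 0.6868 = 1795 → T = 1795 / 1.868 = 961 N.

T ≈ 961 N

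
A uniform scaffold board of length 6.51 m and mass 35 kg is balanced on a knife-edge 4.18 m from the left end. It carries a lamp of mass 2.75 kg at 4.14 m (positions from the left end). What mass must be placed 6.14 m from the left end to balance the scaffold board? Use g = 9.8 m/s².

m ≈ 16.6 kg

Choose the knife-edge (at 4.18 m from the left end) as the axis so the support reaction has zero arm there.
Beam weight: 35 × 9.8 = 343 N down at 3.255 m → arm 0.925 m, τ = 343 × 0.925 = 317.3 N·m counterclockwise.
Lamp: 2.75 × 9.8 = 26.95 N down at 4.14 m → arm 0.04 m, τ = 26.95 × 0.04 = 1.078 N·m counterclockwise.
Net moment of known loads = 318.4 N·m counterclockwise.
An unknown mass m at 6.14 m has arm 1.96 m; its moment is m·g·1.96 clockwise.
Στ = 0 ⇒ m × 9.8 × 1.96 = 318.4 ⇒ m = 318.4 / (9.8 × 1.96) = 16.6 kg.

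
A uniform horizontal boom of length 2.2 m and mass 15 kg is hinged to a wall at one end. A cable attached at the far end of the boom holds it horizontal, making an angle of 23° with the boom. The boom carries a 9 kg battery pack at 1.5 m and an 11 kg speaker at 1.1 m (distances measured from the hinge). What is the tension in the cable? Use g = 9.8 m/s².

Sum moments about the hinge (the unknown hinge reaction has zero arm there).
Beam weight: 15 × 9.8 = 147 N down at 1.1 m → arm 1.1 m, τ = 147 × 1.1 = 161.7 N·m clockwise.
Battery pack: 9 × 9.8 = 88.2 N down at 1.5 m → arm 1.5 m, τ = 88.2 × 1.5 = 132.3 N·m clockwise.
Speaker: 11 × 9.8 = 107.8 N down at 1.1 m → arm 1.1 m, τ = 107.8 × 1.1 = 118.6 N·m clockwise.
Total clockwise load moment = 412.6 N·m.
The cable tension T acts at 2.2 m; only its component perpendicular to the boom, T sinθ, produces torque. sin 23° = 0.3907.
Στ = 0 ⇒ T × 2.2 × 0.3907 = 412.6 ⇒ T = 412.6 / 0.8595 = 480 N.

T ≈ 480 N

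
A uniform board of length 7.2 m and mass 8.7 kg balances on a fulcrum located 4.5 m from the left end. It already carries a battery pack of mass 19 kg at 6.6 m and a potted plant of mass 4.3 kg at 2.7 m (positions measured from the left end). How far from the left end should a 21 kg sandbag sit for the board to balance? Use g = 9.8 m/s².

Taking torques about the fulcrum (at 4.5 m from the left end):
Beam weight: 8.7 × 9.8 = 85.26 N down at 3.6 m → arm 0.9 m, τ = 85.26 × 0.9 = 76.73 N·m counterclockwise.
Battery pack: 19 × 9.8 = 186.2 N down at 6.6 m → arm 2.1 m, τ = 186.2 × 2.1 = 391 N·m clockwise.
Potted plant: 4.3 × 9.8 = 42.14 N down at 2.7 m → arm 1.8 m, τ = 42.14 × 1.8 = 75.85 N·m counterclockwise.
Net moment of existing loads = 238.4 N·m clockwise.
The sandbag weighs 21 × 9.8 = 205.8 N and must supply an equal counterclockwise moment, so its lever arm about the fulcrum is 238.4 / 205.8 = 1.16 m.
That puts it at 4.5 − 1.16 = 3.34 m from the left end.

x ≈ 3.34 m from the left end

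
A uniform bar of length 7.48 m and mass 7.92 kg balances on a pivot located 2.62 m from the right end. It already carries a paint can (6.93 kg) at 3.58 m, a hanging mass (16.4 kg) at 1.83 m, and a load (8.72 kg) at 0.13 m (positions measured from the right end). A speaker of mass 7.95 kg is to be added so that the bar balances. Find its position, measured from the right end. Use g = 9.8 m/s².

Choose the pivot (at 2.62 m from the right end) as the axis so the support reaction has zero arm there.
Beam weight: 7.92 × 9.8 = 77.62 N down at 3.74 m → arm 1.12 m, τ = 77.62 × 1.12 = 86.93 N·m counterclockwise.
Paint can: 6.93 × 9.8 = 67.91 N down at 3.58 m → arm 0.96 m, τ = 67.91 × 0.96 = 65.19 N·m counterclockwise.
Hanging mass: 16.4 × 9.8 = 160.7 N down at 1.83 m → arm 0.79 m, τ = 160.7 × 0.79 = 127 N·m clockwise.
Load: 8.72 × 9.8 = 85.46 N down at 0.13 m → arm 2.49 m, τ = 85.46 × 2.49 = 212.8 N·m clockwise.
Net moment of existing loads = 187.7 N·m clockwise.
The speaker weighs 7.95 × 9.8 = 77.91 N and must supply an equal counterclockwise moment, so its lever arm about the pivot is 187.7 / 77.91 = 2.41 m.
That puts it at 2.62 + 2.41 = 5.03 m from the right end.

x ≈ 5.03 m from the right end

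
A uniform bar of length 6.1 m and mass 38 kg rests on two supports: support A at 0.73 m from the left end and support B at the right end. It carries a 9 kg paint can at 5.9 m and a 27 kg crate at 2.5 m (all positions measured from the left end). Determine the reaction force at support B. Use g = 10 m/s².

About support A:
Beam weight: 38 × 10 = 380 N down at 3.05 m → arm 2.32 m, τ = 380 × 2.32 = 881.6 N·m clockwise.
Paint can: 9 × 10 = 90 N down at 5.9 m → arm 5.17 m, τ = 90 × 5.17 = 465.3 N·m clockwise.
Crate: 27 × 10 = 270 N down at 2.5 m → arm 1.77 m, τ = 270 × 1.77 = 477.9 N·m clockwise.
Net load moment about support A = 1825 N·m clockwise.
Reaction R at support B is upward at 6.1 m, arm 5.37 m → moment R × 5.37 counterclockwise.
Setting net torque to zero: R × 5.37 = 1825 → R = 340 N.

R_B ≈ 340 N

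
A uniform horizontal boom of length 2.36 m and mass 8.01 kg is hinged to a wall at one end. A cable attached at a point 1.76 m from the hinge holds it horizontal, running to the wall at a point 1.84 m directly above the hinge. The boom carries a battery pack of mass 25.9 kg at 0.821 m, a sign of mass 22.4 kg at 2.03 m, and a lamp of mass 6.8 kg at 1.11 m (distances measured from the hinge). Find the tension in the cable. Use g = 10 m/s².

Choose the hinge as the axis so the unknown hinge reaction has zero arm there.
Beam weight: 8.01 × 10 = 80.1 N down at 1.18 m → arm 1.18 m, τ = 80.1 × 1.18 = 94.52 N·m clockwise.
Battery pack: 25.9 × 10 = 259 N down at 0.821 m → arm 0.821 m, τ = 259 × 0.821 = 212.6 N·m clockwise.
Sign: 22.4 × 10 = 224 N down at 2.03 m → arm 2.03 m, τ = 224 × 2.03 = 454.7 N·m clockwise.
Lamp: 6.8 × 10 = 68 N down at 1.11 m → arm 1.11 m, τ = 68 × 1.11 = 75.48 N·m clockwise.
Total clockwise load moment = 837.3 N·m.
The cable tension T acts at 1.76 m; only its component perpendicular to the boom, T sinθ, produces torque. sinθ = h/√(h²+d²) = 1.84/√(1.84²+1.76²) = 0.7226.
Setting net torque to zero: T × 1.76 × 0.7226 = 837.3 → T = 837.3 / 1.272 = 658 N.

T ≈ 658 N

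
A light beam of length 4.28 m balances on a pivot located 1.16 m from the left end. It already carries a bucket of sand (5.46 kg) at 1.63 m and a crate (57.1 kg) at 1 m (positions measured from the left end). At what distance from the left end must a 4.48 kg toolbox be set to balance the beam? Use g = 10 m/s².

Choose the pivot (at 1.16 m from the left end) as the axis so the support reaction has zero arm there.
Bucket of sand: 5.46 × 10 = 54.6 N down at 1.63 m → arm 0.47 m, τ = 54.6 × 0.47 = 25.66 N·m clockwise.
Crate: 57.1 × 10 = 571 N down at 1 m → arm 0.16 m, τ = 571 × 0.16 = 91.36 N·m counterclockwise.
Net moment of existing loads = 65.7 N·m counterclockwise.
The toolbox weighs 4.48 × 10 = 44.8 N and must supply an equal clockwise moment, so its lever arm about the pivot is 65.7 / 44.8 = 1.47 m.
That puts it at 1.16 + 1.47 = 2.63 m from the left end.

x ≈ 2.63 m from the left end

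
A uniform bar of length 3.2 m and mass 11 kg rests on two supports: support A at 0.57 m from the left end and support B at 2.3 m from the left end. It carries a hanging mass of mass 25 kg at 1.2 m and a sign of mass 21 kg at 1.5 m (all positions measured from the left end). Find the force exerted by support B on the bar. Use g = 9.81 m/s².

Sum moments about support A (its reaction then has zero moment arm).
Beam weight: 11 × 9.81 = 107.9 N down at 1.6 m → arm 1.03 m, τ = 107.9 × 1.03 = 111.1 N·m clockwise.
Hanging mass: 25 × 9.81 = 245.2 N down at 1.2 m → arm 0.63 m, τ = 245.2 × 0.63 = 154.5 N·m clockwise.
Sign: 21 × 9.81 = 206 N down at 1.5 m → arm 0.93 m, τ = 206 × 0.93 = 191.6 N·m clockwise.
Net load moment about support A = 457.2 N·m clockwise.
Reaction R at support B is upward at 2.3 m, arm 1.73 m → moment R × 1.73 counterclockwise.
Balancing moments: R × 1.73 = 457.2, giving R = 264 N.

R_B ≈ 264 N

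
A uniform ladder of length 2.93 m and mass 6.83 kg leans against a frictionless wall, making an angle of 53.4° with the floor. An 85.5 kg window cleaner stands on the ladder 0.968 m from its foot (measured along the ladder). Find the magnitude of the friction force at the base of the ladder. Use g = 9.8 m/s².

f ≈ 230 N

Sum moments about the foot of the ladder (the floor normal and friction both act there and drop out).
Ladder weight 6.83×9.8 = 66.93 N acts at 1.465 m along the ladder; its horizontal arm is 1.465·cos53.4° = 0.8735 m → τ = 58.46 N·m clockwise.
Window cleaner: 85.5×9.8 = 837.9 N at 0.968 m → arm 0.5771 m → τ = 483.6 N·m clockwise.
Wall normal N acts horizontally at the top; its moment arm is the height L sinθ = 2.93·sin53.4° = 2.352 m, counterclockwise.
Στ = 0 ⇒ N × 2.352 = 542.1 ⇒ N = 230 N.
ΣFx = 0: friction at the foot balances the wall's push, so f = N_wall = 230 N.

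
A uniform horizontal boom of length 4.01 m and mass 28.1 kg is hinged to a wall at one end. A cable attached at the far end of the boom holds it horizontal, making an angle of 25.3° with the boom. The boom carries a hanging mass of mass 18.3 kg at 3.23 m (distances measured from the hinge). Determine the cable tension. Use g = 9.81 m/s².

T ≈ 661 N

Choose the hinge as the axis so the unknown hinge reaction has zero arm there.
Beam weight: 28.1 × 9.81 = 275.7 N down at 2.005 m → arm 2.005 m, τ = 275.7 × 2.005 = 552.8 N·m clockwise.
Hanging mass: 18.3 × 9.81 = 179.5 N down at 3.23 m → arm 3.23 m, τ = 179.5 × 3.23 = 579.8 N·m clockwise.
Total clockwise load moment = 1133 N·m.
The cable tension T acts at 4.01 m; only its component perpendicular to the boom, T sinθ, produces torque. sin 25.3° = 0.4274.
Στ = 0 ⇒ T × 4.01 × 0.4274 = 1133 ⇒ T = 1133 / 1.714 = 661 N.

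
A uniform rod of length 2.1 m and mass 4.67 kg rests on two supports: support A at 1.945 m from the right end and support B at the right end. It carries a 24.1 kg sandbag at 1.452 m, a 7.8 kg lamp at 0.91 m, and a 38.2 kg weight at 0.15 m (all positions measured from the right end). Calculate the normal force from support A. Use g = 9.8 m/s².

About support B:
Beam weight: 4.67 × 9.8 = 45.77 N down at 1.05 m → arm 1.05 m, τ = 45.77 × 1.05 = 48.06 N·m counterclockwise.
Sandbag: 24.1 × 9.8 = 236.2 N down at 1.452 m → arm 1.452 m, τ = 236.2 × 1.452 = 343 N·m counterclockwise.
Lamp: 7.8 × 9.8 = 76.44 N down at 0.91 m → arm 0.91 m, τ = 76.44 × 0.91 = 69.56 N·m counterclockwise.
Weight: 38.2 × 9.8 = 374.4 N down at 0.15 m → arm 0.15 m, τ = 374.4 × 0.15 = 56.16 N·m counterclockwise.
Net load moment about support B = 516.8 N·m counterclockwise.
Reaction R at support A is upward at 1.945 m, arm 1.945 m → moment R × 1.945 clockwise.
Στ = 0 ⇒ R × 1.945 = 516.8 ⇒ R = 266 N.

R_A ≈ 266 N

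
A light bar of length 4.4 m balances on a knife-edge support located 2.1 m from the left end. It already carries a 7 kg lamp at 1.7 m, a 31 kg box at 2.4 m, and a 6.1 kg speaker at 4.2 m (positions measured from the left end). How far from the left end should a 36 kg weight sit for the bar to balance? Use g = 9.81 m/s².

Taking torques about the knife-edge support (at 2.1 m from the left end):
Lamp: 7 × 9.81 = 68.67 N down at 1.7 m → arm 0.4 m, τ = 68.67 × 0.4 = 27.47 N·m counterclockwise.
Box: 31 × 9.81 = 304.1 N down at 2.4 m → arm 0.3 m, τ = 304.1 × 0.3 = 91.23 N·m clockwise.
Speaker: 6.1 × 9.81 = 59.84 N down at 4.2 m → arm 2.1 m, τ = 59.84 × 2.1 = 125.7 N·m clockwise.
Net moment of existing loads = 189.5 N·m clockwise.
The weight weighs 36 × 9.81 = 353.2 N and must supply an equal counterclockwise moment, so its lever arm about the knife-edge support is 189.5 / 353.2 = 0.537 m.
That puts it at 2.1 − 0.537 = 1.56 m from the left end.

x ≈ 1.56 m from the left end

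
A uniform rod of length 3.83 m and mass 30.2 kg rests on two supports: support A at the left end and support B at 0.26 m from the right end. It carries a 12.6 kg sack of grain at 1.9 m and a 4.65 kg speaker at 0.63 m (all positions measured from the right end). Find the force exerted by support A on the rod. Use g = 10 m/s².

R_A ≈ 203 N

Taking torques about support B:
Beam weight: 30.2 × 10 = 302 N down at 1.915 m → arm 1.655 m, τ = 302 × 1.655 = 499.8 N·m counterclockwise.
Sack of grain: 12.6 × 10 = 126 N down at 1.9 m → arm 1.64 m, τ = 126 × 1.64 = 206.6 N·m counterclockwise.
Speaker: 4.65 × 10 = 46.5 N down at 0.63 m → arm 0.37 m, τ = 46.5 × 0.37 = 17.2 N·m counterclockwise.
Net load moment about support B = 723.6 N·m counterclockwise.
Reaction R at support A is upward at 3.83 m, arm 3.57 m → moment R × 3.57 clockwise.
For rotational equilibrium, R × 3.57 = 723.6, so R = 203 N.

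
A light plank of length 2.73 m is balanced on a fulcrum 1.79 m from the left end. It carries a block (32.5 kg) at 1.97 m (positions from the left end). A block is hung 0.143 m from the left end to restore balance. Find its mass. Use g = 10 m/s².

m ≈ 3.55 kg

About the fulcrum (at 1.79 m from the left end):
Block: 32.5 × 10 = 325 N down at 1.97 m → arm 0.18 m, τ = 325 × 0.18 = 58.5 N·m clockwise.
Net moment of known loads = 58.5 N·m clockwise.
An unknown mass m at 0.143 m has arm 1.647 m; its moment is m·g·1.647 counterclockwise.
Στ = 0 ⇒ m × 10 × 1.647 = 58.5 ⇒ m = 58.5 / (10 × 1.647) = 3.55 kg.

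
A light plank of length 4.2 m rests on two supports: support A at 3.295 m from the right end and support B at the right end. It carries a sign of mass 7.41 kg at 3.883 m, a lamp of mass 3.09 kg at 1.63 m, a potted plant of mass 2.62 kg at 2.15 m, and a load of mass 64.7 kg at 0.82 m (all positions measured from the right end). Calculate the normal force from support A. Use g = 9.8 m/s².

Choose support B as the axis so its reaction then has zero moment arm.
Sign: 7.41 × 9.8 = 72.62 N down at 3.883 m → arm 3.883 m, τ = 72.62 × 3.883 = 282 N·m counterclockwise.
Lamp: 3.09 × 9.8 = 30.28 N down at 1.63 m → arm 1.63 m, τ = 30.28 × 1.63 = 49.36 N·m counterclockwise.
Potted plant: 2.62 × 9.8 = 25.68 N down at 2.15 m → arm 2.15 m, τ = 25.68 × 2.15 = 55.21 N·m counterclockwise.
Load: 64.7 × 9.8 = 634.1 N down at 0.82 m → arm 0.82 m, τ = 634.1 × 0.82 = 520 N·m counterclockwise.
Net load moment about support B = 906.6 N·m counterclockwise.
Reaction R at support A is upward at 3.295 m, arm 3.295 m → moment R × 3.295 clockwise.
Στ = 0 ⇒ R × 3.295 = 906.6 ⇒ R = 275 N.

R_A ≈ 275 N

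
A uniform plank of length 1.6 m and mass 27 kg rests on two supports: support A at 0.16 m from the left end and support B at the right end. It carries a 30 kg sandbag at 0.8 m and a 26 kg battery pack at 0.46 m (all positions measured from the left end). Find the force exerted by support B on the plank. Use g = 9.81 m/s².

Sum moments about support A (its reaction then has zero moment arm).
Beam weight: 27 × 9.81 = 264.9 N down at 0.8 m → arm 0.64 m, τ = 264.9 × 0.64 = 169.5 N·m clockwise.
Sandbag: 30 × 9.81 = 294.3 N down at 0.8 m → arm 0.64 m, τ = 294.3 × 0.64 = 188.4 N·m clockwise.
Battery pack: 26 × 9.81 = 255.1 N down at 0.46 m → arm 0.3 m, τ = 255.1 × 0.3 = 76.53 N·m clockwise.
Net load moment about support A = 434.4 N·m clockwise.
Reaction R at support B is upward at 1.6 m, arm 1.44 m → moment R × 1.44 counterclockwise.
Balancing moments: R × 1.44 = 434.4, giving R = 302 N.

R_B ≈ 302 N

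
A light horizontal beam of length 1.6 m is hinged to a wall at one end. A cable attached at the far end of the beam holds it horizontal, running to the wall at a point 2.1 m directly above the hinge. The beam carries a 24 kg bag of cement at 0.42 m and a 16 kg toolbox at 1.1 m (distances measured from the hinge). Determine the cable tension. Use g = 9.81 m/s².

Sum moments about the hinge (the unknown hinge reaction has zero arm there).
Bag of cement: 24 × 9.81 = 235.4 N down at 0.42 m → arm 0.42 m, τ = 235.4 × 0.42 = 98.87 N·m clockwise.
Toolbox: 16 × 9.81 = 157 N down at 1.1 m → arm 1.1 m, τ = 157 × 1.1 = 172.7 N·m clockwise.
Total clockwise load moment = 271.6 N·m.
The cable tension T acts at 1.6 m; only its component perpendicular to the beam, T sinθ, produces torque. sinθ = h/√(h²+d²) = 2.1/√(2.1²+1.6²) = 0.7954.
Στ = 0 ⇒ T × 1.6 × 0.7954 = 271.6 ⇒ T = 271.6 / 1.273 = 213 N.

T ≈ 213 N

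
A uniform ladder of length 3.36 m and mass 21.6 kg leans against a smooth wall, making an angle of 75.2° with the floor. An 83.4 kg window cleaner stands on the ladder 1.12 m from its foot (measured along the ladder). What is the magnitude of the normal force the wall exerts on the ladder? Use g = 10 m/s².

Taking torques about the foot of the ladder:
Ladder weight 21.6×10 = 216 N acts at 1.68 m along the ladder; its horizontal arm is 1.68·cos75.2° = 0.4291 m → τ = 92.69 N·m clockwise.
Window cleaner: 83.4×10 = 834 N at 1.12 m → arm 0.2861 m → τ = 238.6 N·m clockwise.
Wall normal N acts horizontally at the top; its moment arm is the height L sinθ = 3.36·sin75.2° = 3.249 m, counterclockwise.
For rotational equilibrium, N × 3.249 = 331.3, so N = 102 N.

N_wall ≈ 102 N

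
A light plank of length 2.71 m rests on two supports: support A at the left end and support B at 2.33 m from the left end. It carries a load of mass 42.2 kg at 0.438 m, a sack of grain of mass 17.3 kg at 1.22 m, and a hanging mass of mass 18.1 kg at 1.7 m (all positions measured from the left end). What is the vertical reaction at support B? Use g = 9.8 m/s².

Taking torques about support A:
Load: 42.2 × 9.8 = 413.6 N down at 0.438 m → arm 0.438 m, τ = 413.6 × 0.438 = 181.2 N·m clockwise.
Sack of grain: 17.3 × 9.8 = 169.5 N down at 1.22 m → arm 1.22 m, τ = 169.5 × 1.22 = 206.8 N·m clockwise.
Hanging mass: 18.1 × 9.8 = 177.4 N down at 1.7 m → arm 1.7 m, τ = 177.4 × 1.7 = 301.6 N·m clockwise.
Net load moment about support A = 689.6 N·m clockwise.
Reaction R at support B is upward at 2.33 m, arm 2.33 m → moment R × 2.33 counterclockwise.
Στ = 0 ⇒ R × 2.33 = 689.6 ⇒ R = 296 N.

R_B ≈ 296 N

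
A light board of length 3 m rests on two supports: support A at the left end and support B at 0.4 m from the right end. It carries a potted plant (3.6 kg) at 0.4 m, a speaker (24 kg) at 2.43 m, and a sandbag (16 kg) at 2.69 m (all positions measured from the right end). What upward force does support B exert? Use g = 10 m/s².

Choose support A as the axis so its reaction then has zero moment arm.
Potted plant: 3.6 × 10 = 36 N down at 0.4 m → arm 2.6 m, τ = 36 × 2.6 = 93.6 N·m clockwise.
Speaker: 24 × 10 = 240 N down at 2.43 m → arm 0.57 m, τ = 240 × 0.57 = 136.8 N·m clockwise.
Sandbag: 16 × 10 = 160 N down at 2.69 m → arm 0.31 m, τ = 160 × 0.31 = 49.6 N·m clockwise.
Net load moment about support A = 280 N·m clockwise.
Reaction R at support B is upward at 0.4 m, arm 2.6 m → moment R × 2.6 counterclockwise.
Balancing moments: R × 2.6 = 280, giving R = 108 N.

R_B ≈ 108 N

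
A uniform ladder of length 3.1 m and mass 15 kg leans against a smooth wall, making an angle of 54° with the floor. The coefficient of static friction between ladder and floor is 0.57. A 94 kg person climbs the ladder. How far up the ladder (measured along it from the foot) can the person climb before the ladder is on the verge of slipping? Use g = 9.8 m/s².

d ≈ 2.57 m

Take moments about the foot of the ladder.
Ladder weight 15×9.8 = 147 N acts at 1.55 m along the ladder; its horizontal arm is 1.55·cos54° = 0.9111 m → τ = 133.9 N·m clockwise.
Person weight 94×9.8 = 921.2 N at distance d → arm d·cos54° → τ = 921.2·d·0.5878 clockwise.
Wall normal N at the top has arm L sinθ = 2.508 m counterclockwise, so Στ = 0 gives N·2.508 = 133.9 + 541.5·d.
ΣFy = 0 ⇒ N_floor = 1068 N, so the maximum friction is μ_s·N_floor = 0.57×1068 = 608.8 N. ΣFx = 0 ⇒ N_wall = f, so at the slipping point N = 608.8 N.
Substituting: 608.8×2.508 = 133.9 + 541.5·d ⇒ d = (1527 − 133.9) / 541.5 = 2.57 m.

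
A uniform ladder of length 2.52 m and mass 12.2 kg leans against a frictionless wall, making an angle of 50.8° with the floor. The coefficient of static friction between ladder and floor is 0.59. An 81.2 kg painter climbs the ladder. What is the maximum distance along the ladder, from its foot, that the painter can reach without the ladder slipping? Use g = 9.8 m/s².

d ≈ 1.91 m

Sum moments about the foot of the ladder (the floor normal and friction both act there and drop out).
Ladder weight 12.2×9.8 = 119.6 N acts at 1.26 m along the ladder; its horizontal arm is 1.26·cos50.8° = 0.7964 m → τ = 95.25 N·m clockwise.
Painter weight 81.2×9.8 = 795.8 N at distance d → arm d·cos50.8° → τ = 795.8·d·0.632 clockwise.
Wall normal N at the top has arm L sinθ = 1.953 m counterclockwise, so Στ = 0 gives N·1.953 = 95.25 + 502.9·d.
ΣFy = 0 ⇒ N_floor = 915.4 N, so the maximum friction is μ_s·N_floor = 0.59×915.4 = 540.1 N. ΣFx = 0 ⇒ N_wall = f, so at the slipping point N = 540.1 N.
Substituting: 540.1×1.953 = 95.25 + 502.9·d ⇒ d = (1055 − 95.25) / 502.9 = 1.91 m.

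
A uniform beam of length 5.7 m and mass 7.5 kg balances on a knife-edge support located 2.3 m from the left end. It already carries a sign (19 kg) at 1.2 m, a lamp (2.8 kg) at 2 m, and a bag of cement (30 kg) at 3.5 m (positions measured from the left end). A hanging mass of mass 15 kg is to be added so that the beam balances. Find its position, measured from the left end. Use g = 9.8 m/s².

Sum moments about the knife-edge support (at 2.3 m from the left end) (the support reaction has zero arm there).
Beam weight: 7.5 × 9.8 = 73.5 N down at 2.85 m → arm 0.55 m, τ = 73.5 × 0.55 = 40.43 N·m clockwise.
Sign: 19 × 9.8 = 186.2 N down at 1.2 m → arm 1.1 m, τ = 186.2 × 1.1 = 204.8 N·m counterclockwise.
Lamp: 2.8 × 9.8 = 27.44 N down at 2 m → arm 0.3 m, τ = 27.44 × 0.3 = 8.232 N·m counterclockwise.
Bag of cement: 30 × 9.8 = 294 N down at 3.5 m → arm 1.2 m, τ = 294 × 1.2 = 352.8 N·m clockwise.
Net moment of existing loads = 180.2 N·m clockwise.
The hanging mass weighs 15 × 9.8 = 147 N and must supply an equal counterclockwise moment, so its lever arm about the knife-edge support is 180.2 / 147 = 1.23 m.
That puts it at 2.3 − 1.23 = 1.07 m from the left end.

x ≈ 1.07 m from the left end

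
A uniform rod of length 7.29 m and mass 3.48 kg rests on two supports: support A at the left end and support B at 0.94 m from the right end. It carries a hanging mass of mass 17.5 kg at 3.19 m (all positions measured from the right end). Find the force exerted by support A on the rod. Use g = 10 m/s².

Choose support B as the axis so its reaction then has zero moment arm.
Beam weight: 3.48 × 10 = 34.8 N down at 3.645 m → arm 2.705 m, τ = 34.8 × 2.705 = 94.13 N·m counterclockwise.
Hanging mass: 17.5 × 10 = 175 N down at 3.19 m → arm 2.25 m, τ = 175 × 2.25 = 393.8 N·m counterclockwise.
Net load moment about support B = 487.9 N·m counterclockwise.
Reaction R at support A is upward at 7.29 m, arm 6.35 m → moment R × 6.35 clockwise.
Setting net torque to zero: R × 6.35 = 487.9 → R = 76.8 N.

R_A ≈ 76.8 N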